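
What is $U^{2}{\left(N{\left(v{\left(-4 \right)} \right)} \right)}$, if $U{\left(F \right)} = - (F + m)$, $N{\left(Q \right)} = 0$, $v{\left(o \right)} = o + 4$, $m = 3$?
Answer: $9$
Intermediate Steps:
$v{\left(o \right)} = 4 + o$
$U{\left(F \right)} = -3 - F$ ($U{\left(F \right)} = - (F + 3) = - (3 + F) = -3 - F$)
$U^{2}{\left(N{\left(v{\left(-4 \right)} \right)} \right)} = \left(-3 - 0\right)^{2} = \left(-3 + 0\right)^{2} = \left(-3\right)^{2} = 9$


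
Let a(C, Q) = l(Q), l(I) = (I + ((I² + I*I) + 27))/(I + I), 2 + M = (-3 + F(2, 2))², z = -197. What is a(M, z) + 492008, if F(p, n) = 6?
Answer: 96886852/197 ≈ 4.9181e+5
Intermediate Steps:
M = 7 (M = -2 + (-3 + 6)² = -2 + 3² = -2 + 9 = 7)
l(I) = (27 + I + 2*I²)/(2*I) (l(I) = (I + ((I² + I²) + 27))/((2*I)) = (I + (2*I² + 27))*(1/(2*I)) = (I + (27 + 2*I²))*(1/(2*I)) = (27 + I + 2*I²)*(1/(2*I)) = (27 + I + 2*I²)/(2*I))
a(C, Q) = ½ + Q + 27/(2*Q)
a(M, z) + 492008 = (½ - 197 + (27/2)/(-197)) + 492008 = (½ - 197 + (27/2)*(-1/197)) + 492008 = (½ - 197 - 27/394) + 492008 = -38724/197 + 492008 = 96886852/197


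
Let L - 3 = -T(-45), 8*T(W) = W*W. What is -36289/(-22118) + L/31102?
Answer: 4492512853/2751656144 ≈ 1.6327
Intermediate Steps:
T(W) = W²/8 (T(W) = (W*W)/8 = W²/8)
L = -2001/8 (L = 3 - (-45)²/8 = 3 - 2025/8 = -2001/8 ≈ -250.13)
-36289/(-22118) + L/31102 = -36289/(-22118) - 2001/8/31102 = -36289*(-1/22118) - 2001/8*1/31102 = 36289/22118 - 2001/248816 = 4492512853/2751656144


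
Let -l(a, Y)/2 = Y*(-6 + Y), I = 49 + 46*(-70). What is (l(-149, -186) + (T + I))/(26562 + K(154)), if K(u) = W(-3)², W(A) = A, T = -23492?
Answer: -98087/26571 ≈ -3.6915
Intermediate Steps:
I = -3171 (I = 49 - 3220 = -3171)
l(a, Y) = -2*Y*(-6 + Y)
K(u) = 9 (K(u) = (-3)² = 9)
(l(-149, -186) + (T + I))/(26562 + K(154)) = (2*(-186)*(6 - 1*(-186)) + (-23492 - 3171))/(26562 + 9) = (2*(-186)*(6 + 186) - 26663)/26571 = (2*(-186)*192 - 26663)*(1/26571) = (-71424 - 26663)*(1/26571) = -98087*1/26571 = -98087/26571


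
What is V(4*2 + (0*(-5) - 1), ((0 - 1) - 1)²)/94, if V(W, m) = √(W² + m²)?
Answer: √65/94 ≈ 0.085769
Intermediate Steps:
V(4*2 + (0*(-5) - 1), ((0 - 1) - 1)²)/94 = √((4*2 + (0*(-5) - 1))² + (((0 - 1) - 1)²)²)/94 = √((8 + (0 - 1))² + ((-1 - 1)²)²)*(1/94) = √((8 - 1)² + ((-2)²)²)*(1/94) = √(7² + 4²)*(1/94) = √(49 + 16)*(1/94) = √65*(1/94) = √65/94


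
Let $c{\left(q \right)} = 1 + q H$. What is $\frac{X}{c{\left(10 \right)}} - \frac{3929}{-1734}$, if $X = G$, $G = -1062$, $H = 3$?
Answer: $- \frac{1719709}{53754} \approx -31.992$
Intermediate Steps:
$X = -1062$
$c{\left(q \right)} = 1 + 3 q$ ($c{\left(q \right)} = 1 + q 3 = 1 + 3 q$)
$\frac{X}{c{\left(10 \right)}} - \frac{3929}{-1734} = - \frac{1062}{1 + 3 \cdot 10} - \frac{3929}{-1734} = - \frac{1062}{1 + 30} - - \frac{3929}{1734} = - \frac{1062}{31} + \frac{3929}{1734} = - \frac{1719709}{53754}$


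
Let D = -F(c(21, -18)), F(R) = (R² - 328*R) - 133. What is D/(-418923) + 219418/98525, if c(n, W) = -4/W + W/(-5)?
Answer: 7434509077133/3343225474575 ≈ 2.2238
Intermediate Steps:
c(n, W) = -4/W - W/5 (c(n, W) = -4/W + W*(-⅕) = -4/W - W/5)
F(R) = -133 + R² - 328*R
D = 2778461/2025 (D = -(-133 + (-4/(-18) - ⅕*(-18))² - 328*(-4/(-18) - ⅕*(-18))) = -(-133 + (-4*(-1/18) + 18/5)² - 328*(-4*(-1/18) + 18/5)) = -(-133 + (2/9 + 18/5)² - 328*(2/9 + 18/5)) = -(-133 + (172/45)² - 328*172/45) = -(-133 + 29584/2025 - 56416/45) = -1*(-2778461/2025) = 2778461/2025 ≈ 1372.1)
D/(-418923) + 219418/98525 = (2778461/2025)/(-418923) + 219418/98525 = (2778461/2025)*(-1/418923) + 219418*(1/98525) = -2778461/848319075 + 219418/98525 = 7434509077133/3343225474575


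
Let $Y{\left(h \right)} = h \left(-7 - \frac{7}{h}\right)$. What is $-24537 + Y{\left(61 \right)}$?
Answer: $-24971$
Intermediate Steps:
$-24537 + Y{\left(61 \right)} = -24537 - 434 = -24971$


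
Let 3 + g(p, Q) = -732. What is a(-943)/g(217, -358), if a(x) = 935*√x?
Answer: -187*I*√943/147 ≈ -39.064*I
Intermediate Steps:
g(p, Q) = -735 (g(p, Q) = -3 - 732 = -735)
a(-943)/g(217, -358) = (935*√(-943))/(-735) = (935*(I*√943))*(-1/735) = (935*I*√943)*(-1/735) = -187*I*√943/147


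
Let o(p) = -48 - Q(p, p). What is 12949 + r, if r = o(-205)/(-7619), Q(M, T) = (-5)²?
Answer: 98658504/7619 ≈ 12949.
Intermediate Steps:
Q(M, T) = 25
o(p) = -73 (o(p) = -48 - 1*25 = -48 - 25 = -73)
r = 73/7619 (r = -73/(-7619) = -73*(-1/7619) = 73/7619 ≈ 0.0095813)
12949 + r = 12949 + 73/7619 = 98658504/7619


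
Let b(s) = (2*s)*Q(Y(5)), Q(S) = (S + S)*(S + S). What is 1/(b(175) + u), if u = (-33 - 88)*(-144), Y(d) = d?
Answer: 1/52424 ≈ 1.9075e-5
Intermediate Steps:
Q(S) = 4*S**2 (Q(S) = (2*S)*(2*S) = 4*S**2)
b(s) = 200*s (b(s) = (2*s)*(4*5**2) = (2*s)*(4*25) = (2*s)*100 = 200*s)
u = 17424 (u = -121*(-144) = 17424)
1/(b(175) + u) = 1/(200*175 + 17424) = 1/(35000 + 17424) = 1/52424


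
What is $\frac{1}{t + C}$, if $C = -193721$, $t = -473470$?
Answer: $- \frac{1}{667191} \approx -1.4988 \cdot 10^{-6}$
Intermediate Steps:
$\frac{1}{t + C} = \frac{1}{-473470 - 193721} = \frac{1}{-667191} = - \frac{1}{667191}$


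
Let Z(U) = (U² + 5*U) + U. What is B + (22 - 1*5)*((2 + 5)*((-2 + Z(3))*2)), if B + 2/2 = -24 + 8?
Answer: 5933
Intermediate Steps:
Z(U) = U² + 6*U
B = -17 (B = -1 + (-24 + 8) = -1 - 16 = -17)
B + (22 - 1*5)*((2 + 5)*((-2 + Z(3))*2)) = -17 + (22 - 1*5)*((2 + 5)*((-2 + 3*(6 + 3))*2)) = -17 + (22 - 5)*(7*((-2 + 3*9)*2)) = -17 + 17*(7*((-2 + 27)*2)) = -17 + 17*(7*(25*2)) = -17 + 17*(7*50) = -17 + 17*350 = -17 + 5950 = 5933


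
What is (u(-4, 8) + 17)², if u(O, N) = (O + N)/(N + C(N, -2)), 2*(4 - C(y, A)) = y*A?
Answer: 7396/25 ≈ 295.84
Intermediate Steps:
C(y, A) = 4 - A*y/2 (C(y, A) = 4 - y*A/2 = 4 - A*y/2)
u(O, N) = (N + O)/(4 + 2*N) (u(O, N) = (O + N)/(N + (4 - ½*(-2)*N)) = (N + O)/(N + (4 + N)) = (N + O)/(4 + 2*N))
(u(-4, 8) + 17)² = ((8 - 4)/(2*(2 + 8)) + 17)² = ((½)*4/10 + 17)² = ((½)*(⅒)*4 + 17)² = (⅕ + 17)² = (86/5)² = 7396/25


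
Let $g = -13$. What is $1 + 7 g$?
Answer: $-90$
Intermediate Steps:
$1 + 7 g = 1 + 7 \left(-13\right) = 1 - 91 = -90$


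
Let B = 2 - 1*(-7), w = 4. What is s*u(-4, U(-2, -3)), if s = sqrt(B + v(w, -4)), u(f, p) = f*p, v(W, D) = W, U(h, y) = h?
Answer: 8*sqrt(13) ≈ 28.844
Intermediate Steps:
B = 9 (B = 2 + 7 = 9)
s = sqrt(13) (s = sqrt(9 + 4) = sqrt(13) ≈ 3.6056)
s*u(-4, U(-2, -3)) = sqrt(13)*(-4*(-2)) = sqrt(13)*8 = 8*sqrt(13)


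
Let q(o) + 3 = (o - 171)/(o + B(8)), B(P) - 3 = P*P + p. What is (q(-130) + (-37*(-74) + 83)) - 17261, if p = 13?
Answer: -721849/50 ≈ -14437.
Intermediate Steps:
B(P) = 16 + P² (B(P) = 3 + (P*P + 13) = 3 + (P² + 13) = 3 + (13 + P²) = 16 + P²)
q(o) = -3 + (-171 + o)/(80 + o) (q(o) = -3 + (o - 171)/(o + (16 + 8²)) = -3 + (-171 + o)/(o + (16 + 64)) = -3 + (-171 + o)/(o + 80) = -3 + (-171 + o)/(80 + o))
(q(-130) + (-37*(-74) + 83)) - 17261 = ((-411 - 2*(-130))/(80 - 130) + (-37*(-74) + 83)) - 17261 = ((-411 + 260)/(-50) + (2738 + 83)) - 17261 = (-1/50*(-151) + 2821) - 17261 = (151/50 + 2821) - 17261 = 141201/50 - 17261 = -721849/50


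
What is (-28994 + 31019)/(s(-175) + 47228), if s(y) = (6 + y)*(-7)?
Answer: 75/1793 ≈ 0.041829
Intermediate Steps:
s(y) = -42 - 7*y
(-28994 + 31019)/(s(-175) + 47228) = (-28994 + 31019)/((-42 - 7*(-175)) + 47228) = 2025/((-42 + 1225) + 47228) = 2025/(1183 + 47228) = 2025/48411 = 2025*(1/48411) = 75/1793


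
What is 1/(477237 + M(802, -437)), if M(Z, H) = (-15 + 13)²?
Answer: 1/477241 ≈ 2.0954e-6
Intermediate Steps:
M(Z, H) = 4 (M(Z, H) = (-2)² = 4)
1/(477237 + M(802, -437)) = 1/(477237 + 4) = 1/477241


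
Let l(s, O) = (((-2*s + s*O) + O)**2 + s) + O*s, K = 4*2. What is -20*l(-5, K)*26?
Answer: -228280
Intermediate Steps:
K = 8
l(s, O) = s + (O - 2*s + O*s)**2 + O*s (l(s, O) = (((-2*s + O*s) + O)**2 + s) + O*s = ((O - 2*s + O*s)**2 + s) + O*s = (s + (O - 2*s + O*s)**2) + O*s = s + (O - 2*s + O*s)**2 + O*s)
-20*l(-5, K)*26 = -20*(-5 + (8 - 2*(-5) + 8*(-5))**2 + 8*(-5))*26 = -20*(-5 + (8 + 10 - 40)**2 - 40)*26 = -20*(-5 + (-22)**2 - 40)*26 = -20*(-5 + 484 - 40)*26 = -20*439*26 = -8780*26 = -228280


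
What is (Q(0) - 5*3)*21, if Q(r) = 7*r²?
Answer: -315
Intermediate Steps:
(Q(0) - 5*3)*21 = (7*0² - 5*3)*21 = (7*0 - 15)*21 = (0 - 15)*21 = -15*21 = -315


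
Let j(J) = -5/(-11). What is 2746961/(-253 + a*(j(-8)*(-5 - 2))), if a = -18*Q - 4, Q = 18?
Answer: 30216571/8697 ≈ 3474.4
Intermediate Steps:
j(J) = 5/11 (j(J) = -5*(-1/11) = 5/11)
a = -328 (a = -18*18 - 4 = -324 - 4 = -328)
2746961/(-253 + a*(j(-8)*(-5 - 2))) = 2746961/(-253 - 1640*(-5 - 2)/11) = 2746961/(-253 - 1640*(-7)/11) = 2746961/(-253 - 328*(-35/11)) = 2746961/(-253 + 11480/11) = 2746961/(8697/11) = 2746961*(11/8697) = 30216571/8697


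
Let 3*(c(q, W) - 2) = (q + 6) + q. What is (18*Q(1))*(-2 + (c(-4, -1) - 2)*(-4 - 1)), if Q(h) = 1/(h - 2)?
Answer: -24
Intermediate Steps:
c(q, W) = 4 + 2*q/3 (c(q, W) = 2 + ((q + 6) + q)/3 = 2 + ((6 + q) + q)/3 = 2 + (6 + 2*q)/3 = 2 + (2 + 2*q/3) = 4 + 2*q/3)
Q(h) = 1/(-2 + h)
(18*Q(1))*(-2 + (c(-4, -1) - 2)*(-4 - 1)) = (18/(-2 + 1))*(-2 + ((4 + (⅔)*(-4)) - 2)*(-4 - 1)) = (18/(-1))*(-2 + ((4 - 8/3) - 2)*(-5)) = (18*(-1))*(-2 + (4/3 - 2)*(-5)) = -18*(-2 - ⅔*(-5)) = -18*(-2 + 10/3) = -18*4/3 = -24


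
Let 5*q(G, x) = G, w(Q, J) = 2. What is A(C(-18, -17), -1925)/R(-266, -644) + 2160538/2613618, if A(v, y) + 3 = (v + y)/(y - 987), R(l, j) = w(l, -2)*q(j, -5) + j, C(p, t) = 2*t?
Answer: 2032184592227/2450695508352 ≈ 0.82923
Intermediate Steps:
q(G, x) = G/5
R(l, j) = 7*j/5 (R(l, j) = 2*(j/5) + j = 2*j/5 + j = 7*j/5)
A(v, y) = -3 + (v + y)/(-987 + y) (A(v, y) = -3 + (v + y)/(y - 987) = -3 + (v + y)/(-987 + y))
A(C(-18, -17), -1925)/R(-266, -644) + 2160538/2613618 = ((2961 + 2*(-17) - 2*(-1925))/(-987 - 1925))/(((7/5)*(-644))) + 2160538/2613618 = ((2961 - 34 + 3850)/(-2912))/(-4508/5) + 2160538*(1/2613618) = -1/2912*6777*(-5/4508) + 1080269/1306809 = -6777/2912*(-5/4508) + 1080269/1306809 = 33885/13127296 + 1080269/1306809 = 2032184592227/2450695508352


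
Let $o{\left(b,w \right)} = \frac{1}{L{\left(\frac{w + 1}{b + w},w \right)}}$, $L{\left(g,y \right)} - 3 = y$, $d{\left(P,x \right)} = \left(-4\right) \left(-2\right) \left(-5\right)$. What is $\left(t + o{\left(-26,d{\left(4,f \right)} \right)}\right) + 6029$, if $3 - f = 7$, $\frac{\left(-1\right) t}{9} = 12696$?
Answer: $- \frac{4004696}{37} \approx -1.0824 \cdot 10^{5}$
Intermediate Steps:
$t = -114264$ ($t = \left(-9\right) 12696 = -114264$)
$f = -4$ ($f = 3 - 7 = -4$)
$d{\left(P,x \right)} = -40$ ($d{\left(P,x \right)} = 8 \left(-5\right) = -40$)
$L{\left(g,y \right)} = 3 + y$
$o{\left(b,w \right)} = \frac{1}{3 + w}$
$\left(t + o{\left(-26,d{\left(4,f \right)} \right)}\right) + 6029 = \left(-114264 + \frac{1}{3 - 40}\right) + 6029 = \left(-114264 + \frac{1}{-37}\right) + 6029 = \left(-114264 - \frac{1}{37}\right) + 6029 = - \frac{4227769}{37} + 6029 = - \frac{4004696}{37}$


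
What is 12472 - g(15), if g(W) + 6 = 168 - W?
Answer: 12325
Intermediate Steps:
g(W) = 162 - W (g(W) = -6 + (168 - W) = 162 - W)
12472 - g(15) = 12472 - (162 - 1*15) = 12472 - (162 - 15) = 12472 - 1*147 = 12472 - 147 = 12325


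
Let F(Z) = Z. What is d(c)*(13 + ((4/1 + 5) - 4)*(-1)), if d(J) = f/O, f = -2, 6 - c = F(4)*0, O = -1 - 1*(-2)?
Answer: -16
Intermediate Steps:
O = 1 (O = -1 + 2 = 1)
c = 6 (c = 6 - 4*0 = 6 - 1*0 = 6 + 0 = 6)
d(J) = -2 (d(J) = -2/1 = -2*1 = -2)
d(c)*(13 + ((4/1 + 5) - 4)*(-1)) = -2*(13 + ((4/1 + 5) - 4)*(-1)) = -2*(13 + ((4*1 + 5) - 4)*(-1)) = -2*(13 + ((4 + 5) - 4)*(-1)) = -2*(13 + (9 - 4)*(-1)) = -2*(13 + 5*(-1)) = -2*(13 - 5) = -2*8 = -16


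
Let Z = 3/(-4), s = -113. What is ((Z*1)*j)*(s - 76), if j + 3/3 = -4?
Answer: -2835/4 ≈ -708.75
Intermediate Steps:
j = -5 (j = -1 - 4 = -5)
Z = -¾ (Z = 3*(-¼) = -¾ ≈ -0.75000)
((Z*1)*j)*(s - 76) = (-¾*1*(-5))*(-113 - 76) = -¾*(-5)*(-189) = (15/4)*(-189) = -2835/4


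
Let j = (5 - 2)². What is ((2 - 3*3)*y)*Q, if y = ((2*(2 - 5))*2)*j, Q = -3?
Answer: -2268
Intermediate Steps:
j = 9 (j = 3² = 9)
y = -108 (y = ((2*(2 - 5))*2)*9 = ((2*(-3))*2)*9 = -6*2*9 = -12*9 = -108)
((2 - 3*3)*y)*Q = ((2 - 3*3)*(-108))*(-3) = ((2 - 9)*(-108))*(-3) = -7*(-108)*(-3) = 756*(-3) = -2268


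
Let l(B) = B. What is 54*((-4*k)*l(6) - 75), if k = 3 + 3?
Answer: -11826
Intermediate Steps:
k = 6
54*((-4*k)*l(6) - 75) = 54*(-4*6*6 - 75) = 54*(-24*6 - 75) = 54*(-144 - 75) = 54*(-219) = -11826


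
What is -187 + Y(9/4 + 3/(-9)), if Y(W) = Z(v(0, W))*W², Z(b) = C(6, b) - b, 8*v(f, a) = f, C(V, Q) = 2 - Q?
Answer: -12935/72 ≈ -179.65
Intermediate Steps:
v(f, a) = f/8
Z(b) = 2 - 2*b (Z(b) = (2 - b) - b = 2 - 2*b)
Y(W) = 2*W² (Y(W) = (2 - 0/4)*W² = (2 - 2*0)*W² = (2 + 0)*W² = 2*W²)
-187 + Y(9/4 + 3/(-9)) = -187 + 2*(9/4 + 3/(-9))² = -187 + 2*(9*(¼) + 3*(-⅑))² = -187 + 2*(9/4 - ⅓)² = -187 + 2*(23/12)² = -187 + 2*(529/144) = -187 + 529/72 = -12935/72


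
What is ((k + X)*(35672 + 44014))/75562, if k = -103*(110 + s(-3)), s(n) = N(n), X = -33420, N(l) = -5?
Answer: -1762455105/37781 ≈ -46649.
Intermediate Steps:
s(n) = -5
k = -10815 (k = -103*(110 - 5) = -103*105 = -10815)
((k + X)*(35672 + 44014))/75562 = ((-10815 - 33420)*(35672 + 44014))/75562 = -44235*79686*(1/75562) = -3524910210*1/75562 = -1762455105/37781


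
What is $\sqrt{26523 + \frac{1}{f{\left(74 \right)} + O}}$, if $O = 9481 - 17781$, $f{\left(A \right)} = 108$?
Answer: $\frac{\sqrt{434552830}}{128} \approx 162.86$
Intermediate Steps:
$O = -8300$
$\sqrt{26523 + \frac{1}{f{\left(74 \right)} + O}} = \sqrt{26523 + \frac{1}{108 - 8300}} = \sqrt{26523 + \frac{1}{-8192}} = \sqrt{26523 - \frac{1}{8192}} = \sqrt{\frac{217276415}{8192}} = \frac{\sqrt{434552830}}{128}$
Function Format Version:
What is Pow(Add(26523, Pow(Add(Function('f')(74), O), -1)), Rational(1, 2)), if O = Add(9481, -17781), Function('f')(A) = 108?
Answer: Mul(Rational(1, 128), Pow(434552830, Rational(1, 2))) ≈ 162.86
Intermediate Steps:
O = -8300
Pow(Add(26523, Pow(Add(Function('f')(74), O), -1)), Rational(1, 2)) = Pow(Add(26523, Pow(Add(108, -8300), -1)), Rational(1, 2)) = Pow(Add(26523, Pow(-8192, -1)), Rational(1, 2)) = Pow(Add(26523, Rational(-1, 8192)), Rational(1, 2)) = Pow(Rational(217276415, 8192), Rational(1, 2)) = Mul(Rational(1, 128), Pow(434552830, Rational(1, 2)))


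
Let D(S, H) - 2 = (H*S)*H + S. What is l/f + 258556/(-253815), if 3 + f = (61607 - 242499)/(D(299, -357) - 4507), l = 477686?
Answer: -4619790316302935062/29059286203005 ≈ -1.5898e+5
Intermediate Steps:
D(S, H) = 2 + S + S*H² (D(S, H) = 2 + ((H*S)*H + S) = 2 + (S*H² + S) = 2 + (S + S*H²) = 2 + S + S*H²)
f = -114490027/38103045 (f = -3 + (61607 - 242499)/((2 + 299 + 299*(-357)²) - 4507) = -3 - 180892/((2 + 299 + 299*127449) - 4507) = -3 - 180892/((2 + 299 + 38107251) - 4507) = -3 - 180892/(38107552 - 4507) = -3 - 180892/38103045 = -114490027/38103045 ≈ -3.0047)
l/f + 258556/(-253815) = 477686/(-114490027/38103045) + 258556/(-253815) = 477686*(-38103045/114490027) + 258556*(-1/253815) = -18201291153870/114490027 - 258556/253815 = -4619790316302935062/29059286203005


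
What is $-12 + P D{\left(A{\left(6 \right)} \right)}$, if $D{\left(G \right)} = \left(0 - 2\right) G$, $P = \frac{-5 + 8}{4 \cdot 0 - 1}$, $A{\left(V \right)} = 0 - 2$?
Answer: $-24$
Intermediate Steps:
$A{\left(V \right)} = -2$ ($A{\left(V \right)} = 0 - 2 = -2$)
$P = -3$ ($P = \frac{3}{0 - 1} = \frac{3}{-1} = 3 \left(-1\right) = -3$)
$D{\left(G \right)} = - 2 G$
$-12 + P D{\left(A{\left(6 \right)} \right)} = -12 - 3 \left(\left(-2\right) \left(-2\right)\right) = -12 - 12 = -24$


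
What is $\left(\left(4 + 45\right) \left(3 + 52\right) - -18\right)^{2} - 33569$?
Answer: $7326800$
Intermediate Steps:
$\left(\left(4 + 45\right) \left(3 + 52\right) - -18\right)^{2} - 33569 = \left(49 \cdot 55 + 18\right)^{2} - 33569 = \left(2695 + 18\right)^{2} - 33569 = 2713^{2} - 33569 = 7360369 - 33569 = 7326800$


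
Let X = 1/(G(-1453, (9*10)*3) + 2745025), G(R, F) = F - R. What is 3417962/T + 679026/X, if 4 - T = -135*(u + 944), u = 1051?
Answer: 502329101985080354/269329 ≈ 1.8651e+12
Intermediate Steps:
X = 1/2746748 (X = 1/(((9*10)*3 - 1*(-1453)) + 2745025) = 1/((90*3 + 1453) + 2745025) = 1/((270 + 1453) + 2745025) = 1/(1723 + 2745025) = 1/2746748 ≈ 3.6407e-7)
T = 269329 (T = 4 - (-135)*(1051 + 944) = 4 - (-135)*1995 = 4 - 1*(-269325) = 4 + 269325 = 269329)
3417962/T + 679026/X = 3417962/269329 + 679026/(1/2746748) = 3417962*(1/269329) + 679026*2746748 = 3417962/269329 + 1865113307448 = 502329101985080354/269329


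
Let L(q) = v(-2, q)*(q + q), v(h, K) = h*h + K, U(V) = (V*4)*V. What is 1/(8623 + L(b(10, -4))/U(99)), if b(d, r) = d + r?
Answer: 3267/28171351 ≈ 0.00011597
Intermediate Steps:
U(V) = 4*V**2 (U(V) = (4*V)*V = 4*V**2)
v(h, K) = K + h**2 (v(h, K) = h**2 + K = K + h**2)
L(q) = 2*q*(4 + q) (L(q) = (q + (-2)**2)*(q + q) = (q + 4)*(2*q) = (4 + q)*(2*q) = 2*q*(4 + q))
1/(8623 + L(b(10, -4))/U(99)) = 1/(8623 + (2*(10 - 4)*(4 + (10 - 4)))/((4*99**2))) = 1/(8623 + (2*6*(4 + 6))/((4*9801))) = 1/(8623 + (2*6*10)/39204) = 1/(8623 + 120*(1/39204)) = 1/(8623 + 10/3267) = 1/(28171351/3267) = 3267/28171351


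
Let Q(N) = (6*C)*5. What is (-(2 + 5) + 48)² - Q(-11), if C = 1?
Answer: 1651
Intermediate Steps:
Q(N) = 30 (Q(N) = (6*1)*5 = 6*5 = 30)
(-(2 + 5) + 48)² - Q(-11) = (-(2 + 5) + 48)² - 1*30 = (-1*7 + 48)² - 30 = (-7 + 48)² - 30 = 41² - 30 = 1681 - 30 = 1651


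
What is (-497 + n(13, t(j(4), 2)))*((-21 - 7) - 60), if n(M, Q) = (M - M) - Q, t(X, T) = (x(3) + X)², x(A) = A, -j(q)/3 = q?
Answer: 50864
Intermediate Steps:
j(q) = -3*q
t(X, T) = (3 + X)²
n(M, Q) = -Q (n(M, Q) = 0 - Q = -Q)
(-497 + n(13, t(j(4), 2)))*((-21 - 7) - 60) = (-497 - (3 - 3*4)²)*((-21 - 7) - 60) = (-497 - (3 - 12)²)*(-28 - 60) = (-497 - 1*(-9)²)*(-88) = (-497 - 1*81)*(-88) = (-497 - 81)*(-88) = -578*(-88) = 50864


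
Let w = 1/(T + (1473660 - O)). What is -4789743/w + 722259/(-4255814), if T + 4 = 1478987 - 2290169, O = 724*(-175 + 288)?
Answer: -11836362460184943183/4255814 ≈ -2.7812e+12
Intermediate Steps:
O = 81812 (O = 724*113 = 81812)
T = -811186 (T = -4 + (1478987 - 2290169) = -4 - 811182 = -811186)
w = 1/580662 (w = 1/(-811186 + (1473660 - 1*81812)) = 1/(-811186 + (1473660 - 81812)) = 1/(-811186 + 1391848) = 1/580662 ≈ 1.7222e-6)
-4789743/w + 722259/(-4255814) = -4789743/1/580662 + 722259/(-4255814) = -4789743*580662 + 722259*(-1/4255814) = -2781221749866 - 722259/4255814 = -11836362460184943183/4255814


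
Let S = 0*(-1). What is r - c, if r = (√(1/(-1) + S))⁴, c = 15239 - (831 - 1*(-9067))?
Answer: -5340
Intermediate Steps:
S = 0
c = 5341 (c = 15239 - (831 + 9067) = 15239 - 1*9898 = 15239 - 9898 = 5341)
r = 1 (r = (√(1/(-1) + 0))⁴ = (√(1*(-1) + 0))⁴ = (√(-1 + 0))⁴ = (√(-1))⁴ = I⁴ = 1)
r - c = 1 - 1*5341 = 1 - 5341 = -5340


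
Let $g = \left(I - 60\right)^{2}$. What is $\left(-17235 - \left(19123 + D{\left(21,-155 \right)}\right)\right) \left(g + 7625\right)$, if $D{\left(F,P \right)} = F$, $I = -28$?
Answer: $-559108851$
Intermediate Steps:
$g = 7744$ ($g = \left(-28 - 60\right)^{2} = \left(-88\right)^{2} = 7744$)
$\left(-17235 - \left(19123 + D{\left(21,-155 \right)}\right)\right) \left(g + 7625\right) = \left(-17235 - 19144\right) \left(7744 + 7625\right) = \left(-17235 - 19144\right) 15369 = \left(-36379\right) 15369 = -559108851$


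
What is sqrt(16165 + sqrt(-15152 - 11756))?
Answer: sqrt(16165 + 62*I*sqrt(7)) ≈ 127.14 + 0.6451*I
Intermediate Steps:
sqrt(16165 + sqrt(-15152 - 11756)) = sqrt(16165 + sqrt(-26908)) = sqrt(16165 + 62*I*sqrt(7))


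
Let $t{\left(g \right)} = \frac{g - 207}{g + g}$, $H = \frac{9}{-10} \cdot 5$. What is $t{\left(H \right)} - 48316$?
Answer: $- \frac{96585}{2} \approx -48293.0$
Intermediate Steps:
$H = - \frac{9}{2}$ ($H = 9 \left(- \frac{1}{10}\right) 5 = \left(- \frac{9}{10}\right) 5 = - \frac{9}{2} \approx -4.5$)
$t{\left(g \right)} = \frac{-207 + g}{2 g}$
$t{\left(H \right)} - 48316 = \frac{-207 - \frac{9}{2}}{2 \left(- \frac{9}{2}\right)} - 48316 = \frac{1}{2} \left(- \frac{2}{9}\right) \left(- \frac{423}{2}\right) - 48316 = \frac{47}{2} - 48316 = - \frac{96585}{2}$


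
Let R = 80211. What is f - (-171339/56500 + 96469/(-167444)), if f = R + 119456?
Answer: 118062560315501/591286625 ≈ 1.9967e+5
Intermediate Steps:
f = 199667 (f = 80211 + 119456 = 199667)
f - (-171339/56500 + 96469/(-167444)) = 199667 - (-171339/56500 + 96469/(-167444)) = 199667 - (-171339*1/56500 + 96469*(-1/167444)) = 199667 - (-171339/56500 - 96469/167444) = 199667 - 1*(-2133761626/591286625) = 199667 + 2133761626/591286625 = 118062560315501/591286625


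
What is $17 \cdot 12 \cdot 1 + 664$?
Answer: $868$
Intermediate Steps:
$17 \cdot 12 \cdot 1 + 664 = 204 \cdot 1 + 664 = 204 + 664 = 868$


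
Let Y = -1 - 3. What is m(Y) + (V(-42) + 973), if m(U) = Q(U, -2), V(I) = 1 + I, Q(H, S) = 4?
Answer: 936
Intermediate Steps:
Y = -4
m(U) = 4
m(Y) + (V(-42) + 973) = 4 + ((1 - 42) + 973) = 4 + (-41 + 973) = 4 + 932 = 936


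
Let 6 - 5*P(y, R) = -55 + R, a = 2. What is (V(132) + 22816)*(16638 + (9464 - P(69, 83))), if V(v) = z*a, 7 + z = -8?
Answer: 2974302152/5 ≈ 5.9486e+8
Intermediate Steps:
P(y, R) = 61/5 - R/5 (P(y, R) = 6/5 - (-55 + R)/5 = 6/5 + (11 - R/5) = 61/5 - R/5)
z = -15 (z = -7 - 8 = -15)
V(v) = -30 (V(v) = -15*2 = -30)
(V(132) + 22816)*(16638 + (9464 - P(69, 83))) = (-30 + 22816)*(16638 + (9464 - (61/5 - ⅕*83))) = 22786*(16638 + (9464 - (61/5 - 83/5))) = 22786*(16638 + (9464 - 1*(-22/5))) = 22786*(16638 + (9464 + 22/5)) = 22786*(16638 + 47342/5) = 22786*(130532/5) = 2974302152/5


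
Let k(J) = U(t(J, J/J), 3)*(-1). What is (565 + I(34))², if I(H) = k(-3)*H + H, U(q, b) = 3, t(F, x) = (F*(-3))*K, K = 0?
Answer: 247009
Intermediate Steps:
t(F, x) = 0 (t(F, x) = (F*(-3))*0 = -3*F*0 = 0)
k(J) = -3 (k(J) = 3*(-1) = -3)
I(H) = -2*H (I(H) = -3*H + H = -2*H)
(565 + I(34))² = (565 - 2*34)² = (565 - 68)² = 497² = 247009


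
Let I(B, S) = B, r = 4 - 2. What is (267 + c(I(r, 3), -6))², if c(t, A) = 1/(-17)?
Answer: 20593444/289 ≈ 71258.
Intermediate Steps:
r = 2
c(t, A) = -1/17
(267 + c(I(r, 3), -6))² = (267 - 1/17)² = (4538/17)² = 20593444/289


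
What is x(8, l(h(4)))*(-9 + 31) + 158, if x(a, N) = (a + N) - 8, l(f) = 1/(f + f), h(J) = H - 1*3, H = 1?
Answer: 305/2 ≈ 152.50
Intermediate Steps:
h(J) = -2 (h(J) = 1 - 1*3 = 1 - 3 = -2)
l(f) = 1/(2*f)
x(a, N) = -8 + N + a (x(a, N) = (N + a) - 8 = -8 + N + a)
x(8, l(h(4)))*(-9 + 31) + 158 = (-8 + (½)/(-2) + 8)*(-9 + 31) + 158 = (-8 + (½)*(-½) + 8)*22 + 158 = (-8 - ¼ + 8)*22 + 158 = -¼*22 + 158 = -11/2 + 158 = 305/2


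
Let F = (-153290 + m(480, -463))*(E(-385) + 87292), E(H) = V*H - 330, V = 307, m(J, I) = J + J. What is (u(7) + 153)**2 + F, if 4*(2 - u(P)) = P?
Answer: 76123942009/16 ≈ 4.7577e+9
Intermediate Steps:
m(J, I) = 2*J
u(P) = 2 - P/4
E(H) = -330 + 307*H (E(H) = 307*H - 330 = -330 + 307*H)
F = 4757722890 (F = (-153290 + 2*480)*((-330 + 307*(-385)) + 87292) = (-153290 + 960)*((-330 - 118195) + 87292) = -152330*(-118525 + 87292) = -152330*(-31233) = 4757722890)
(u(7) + 153)**2 + F = ((2 - 1/4*7) + 153)**2 + 4757722890 = ((2 - 7/4) + 153)**2 + 4757722890 = (1/4 + 153)**2 + 4757722890 = (613/4)**2 + 4757722890 = 375769/16 + 4757722890 = 76123942009/16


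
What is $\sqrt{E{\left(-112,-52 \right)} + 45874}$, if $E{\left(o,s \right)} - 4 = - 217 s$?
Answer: $\sqrt{57162} \approx 239.09$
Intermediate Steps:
$E{\left(o,s \right)} = 4 - 217 s$
$\sqrt{E{\left(-112,-52 \right)} + 45874} = \sqrt{\left(4 - -11284\right) + 45874} = \sqrt{\left(4 + 11284\right) + 45874} = \sqrt{11288 + 45874} = \sqrt{57162}$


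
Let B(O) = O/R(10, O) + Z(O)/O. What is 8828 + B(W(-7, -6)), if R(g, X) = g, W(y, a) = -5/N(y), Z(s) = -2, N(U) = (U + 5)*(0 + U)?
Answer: 1236699/140 ≈ 8833.6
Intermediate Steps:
N(U) = U*(5 + U) (N(U) = (5 + U)*U = U*(5 + U))
W(y, a) = -5/(y*(5 + y)) (W(y, a) = -5*1/(y*(5 + y)) = -5/(y*(5 + y)))
B(O) = -2/O + O/10 (B(O) = O/10 - 2/O = -2/O + O/10)
8828 + B(W(-7, -6)) = 8828 + (-2/((-5/(-7*(5 - 7)))) + (-5/(-7*(5 - 7)))/10) = 8828 + (-2/((-5*(-⅐)/(-2))) + (-5*(-⅐)/(-2))/10) = 8828 + (-2/((-5*(-⅐)*(-½))) + (-5*(-⅐)*(-½))/10) = 8828 + (-2/(-5/14) + (⅒)*(-5/14)) = 8828 + (-2*(-14/5) - 1/28) = 8828 + (28/5 - 1/28) = 8828 + 779/140 = 1236699/140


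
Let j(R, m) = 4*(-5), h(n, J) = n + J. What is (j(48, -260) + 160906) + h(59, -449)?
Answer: 160496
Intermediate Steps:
h(n, J) = J + n
j(R, m) = -20
(j(48, -260) + 160906) + h(59, -449) = (-20 + 160906) + (-449 + 59) = 160886 - 390 = 160496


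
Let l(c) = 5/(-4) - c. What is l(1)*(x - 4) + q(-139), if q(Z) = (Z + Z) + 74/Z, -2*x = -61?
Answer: -376031/1112 ≈ -338.16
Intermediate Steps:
l(c) = -5/4 - c (l(c) = 5*(-1/4) - c = -5/4 - c)
x = 61/2 (x = -1/2*(-61) = 61/2 ≈ 30.500)
q(Z) = 2*Z + 74/Z
l(1)*(x - 4) + q(-139) = (-5/4 - 1*1)*(61/2 - 4) + (2*(-139) + 74/(-139)) = (-5/4 - 1)*(53/2) + (-278 + 74*(-1/139)) = -9/4*53/2 + (-278 - 74/139) = -477/8 - 38716/139 = -376031/1112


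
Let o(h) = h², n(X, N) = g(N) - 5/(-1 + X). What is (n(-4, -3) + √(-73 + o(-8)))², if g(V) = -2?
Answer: (1 - 3*I)² ≈ -8.0 - 6.0*I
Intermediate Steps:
n(X, N) = -2 - 5/(-1 + X)
(n(-4, -3) + √(-73 + o(-8)))² = ((-3 - 2*(-4))/(-1 - 4) + √(-73 + (-8)²))² = ((-3 + 8)/(-5) + √(-73 + 64))² = (-⅕*5 + √(-9))² = (-1 + 3*I)²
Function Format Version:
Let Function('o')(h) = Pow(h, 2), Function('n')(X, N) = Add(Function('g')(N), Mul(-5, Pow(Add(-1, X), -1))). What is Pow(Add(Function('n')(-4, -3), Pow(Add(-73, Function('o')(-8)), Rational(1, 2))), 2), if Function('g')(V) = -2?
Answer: Pow(Add(1, Mul(-3, I)), 2) ≈ Add(-8.0000, Mul(-6.0000, I))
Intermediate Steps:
Function('n')(X, N) = Add(-2, Mul(-5, Pow(Add(-1, X), -1)))
Pow(Add(Function('n')(-4, -3), Pow(Add(-73, Function('o')(-8)), Rational(1, 2))), 2) = Pow(Add(Mul(Pow(Add(-1, -4), -1), Add(-3, Mul(-2, -4))), Pow(Add(-73, Pow(-8, 2)), Rational(1, 2))), 2) = Pow(Add(Mul(Pow(-5, -1), Add(-3, 8)), Pow(Add(-73, 64), Rational(1, 2))), 2) = Pow(Add(Mul(Rational(-1, 5), 5), Pow(-9, Rational(1, 2))), 2) = Pow(Add(-1, Mul(3, I)), 2)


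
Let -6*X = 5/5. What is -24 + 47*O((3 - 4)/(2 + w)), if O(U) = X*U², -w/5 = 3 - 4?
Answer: -7103/294 ≈ -24.160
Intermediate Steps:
w = 5 (w = -5*(3 - 4) = -5*(-1) = 5)
X = -⅙ (X = -5/(6*5) = -⅙*1 = -⅙ ≈ -0.16667)
O(U) = -U²/6
-24 + 47*O((3 - 4)/(2 + w)) = -24 + 47*(-(3 - 4)²/(2 + 5)²/6) = -24 + 47*(-(-1/7)²/6) = -24 + 47*(-(-1*⅐)²/6) = -24 + 47*(-(-⅐)²/6) = -24 + 47*(-⅙*1/49) = -24 + 47*(-1/294) = -24 - 47/294 = -7103/294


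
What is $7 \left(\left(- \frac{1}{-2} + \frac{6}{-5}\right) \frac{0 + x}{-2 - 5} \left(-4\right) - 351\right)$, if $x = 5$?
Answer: $-2471$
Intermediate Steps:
$7 \left(\left(- \frac{1}{-2} + \frac{6}{-5}\right) \frac{0 + x}{-2 - 5} \left(-4\right) - 351\right) = 7 \left(\left(- \frac{1}{-2} + \frac{6}{-5}\right) \frac{0 + 5}{-2 - 5} \left(-4\right) - 351\right) = 7 \left(\left(\left(-1\right) \left(- \frac{1}{2}\right) + 6 \left(- \frac{1}{5}\right)\right) \frac{5}{-7} \left(-4\right) - 351\right) = 7 \left(\left(\frac{1}{2} - \frac{6}{5}\right) 5 \left(- \frac{1}{7}\right) \left(-4\right) - 351\right) = 7 \left(\left(- \frac{7}{10}\right) \left(- \frac{5}{7}\right) \left(-4\right) - 351\right) = 7 \left(\frac{1}{2} \left(-4\right) - 351\right) = 7 \left(-2 - 351\right) = 7 \left(-353\right) = -2471$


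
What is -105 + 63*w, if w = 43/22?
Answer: 399/22 ≈ 18.136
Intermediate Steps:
w = 43/22 (w = 43*(1/22) = 43/22 ≈ 1.9545)
-105 + 63*w = -105 + 63*(43/22) = -105 + 2709/22 = 399/22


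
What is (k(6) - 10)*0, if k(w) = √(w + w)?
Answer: 0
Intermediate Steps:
k(w) = √2*√w (k(w) = √(2*w) = √2*√w)
(k(6) - 10)*0 = (√2*√6 - 10)*0 = (2*√3 - 10)*0 = (-10 + 2*√3)*0 = 0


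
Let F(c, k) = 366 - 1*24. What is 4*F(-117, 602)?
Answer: 1368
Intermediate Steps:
F(c, k) = 342 (F(c, k) = 366 - 24 = 342)
4*F(-117, 602) = 4*342 = 1368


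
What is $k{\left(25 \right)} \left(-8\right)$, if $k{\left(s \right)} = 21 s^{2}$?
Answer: $-105000$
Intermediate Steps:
$k{\left(25 \right)} \left(-8\right) = 21 \cdot 25^{2} \left(-8\right) = 21 \cdot 625 \left(-8\right) = 13125 \left(-8\right) = -105000$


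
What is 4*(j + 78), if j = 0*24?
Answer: 312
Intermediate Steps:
j = 0
4*(j + 78) = 4*(0 + 78) = 4*78 = 312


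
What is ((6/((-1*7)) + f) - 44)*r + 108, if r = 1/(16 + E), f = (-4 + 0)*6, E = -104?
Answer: 33505/308 ≈ 108.78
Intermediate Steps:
f = -24 (f = -4*6 = -24)
r = -1/88 (r = 1/(16 - 104) = 1/(-88) = -1/88 ≈ -0.011364)
((6/((-1*7)) + f) - 44)*r + 108 = ((6/((-1*7)) - 24) - 44)*(-1/88) + 108 = ((6/(-7) - 24) - 44)*(-1/88) + 108 = ((6*(-1/7) - 24) - 44)*(-1/88) + 108 = ((-6/7 - 24) - 44)*(-1/88) + 108 = (-174/7 - 44)*(-1/88) + 108 = -482/7*(-1/88) + 108 = 241/308 + 108 = 33505/308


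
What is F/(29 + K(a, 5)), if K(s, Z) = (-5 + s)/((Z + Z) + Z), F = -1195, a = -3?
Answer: -17925/427 ≈ -41.979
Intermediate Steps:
K(s, Z) = (-5 + s)/(3*Z) (K(s, Z) = (-5 + s)/(2*Z + Z) = (-5 + s)/((3*Z)) = (-5 + s)*(1/(3*Z)) = (-5 + s)/(3*Z))
F/(29 + K(a, 5)) = -1195/(29 + (⅓)*(-5 - 3)/5) = -1195/(29 + (⅓)*(⅕)*(-8)) = -1195/(29 - 8/15) = -1195/427/15 = -1195*15/427 = -17925/427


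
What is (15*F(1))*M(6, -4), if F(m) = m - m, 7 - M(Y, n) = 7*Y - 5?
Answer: 0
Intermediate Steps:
M(Y, n) = 12 - 7*Y (M(Y, n) = 7 - (7*Y - 5) = 7 - (-5 + 7*Y) = 7 + (5 - 7*Y) = 12 - 7*Y)
F(m) = 0
(15*F(1))*M(6, -4) = (15*0)*(12 - 7*6) = 0*(12 - 42) = 0*(-30) = 0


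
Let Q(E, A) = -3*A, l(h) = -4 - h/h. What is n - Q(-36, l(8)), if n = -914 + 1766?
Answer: 837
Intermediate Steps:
l(h) = -5 (l(h) = -4 - 1*1 = -4 - 1 = -5)
n = 852
n - Q(-36, l(8)) = 852 - (-3)*(-5) = 852 - 1*15 = 852 - 15 = 837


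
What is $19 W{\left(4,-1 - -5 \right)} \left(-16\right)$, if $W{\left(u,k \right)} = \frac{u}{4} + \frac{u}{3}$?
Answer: $- \frac{2128}{3} \approx -709.33$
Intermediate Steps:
$W{\left(u,k \right)} = \frac{7 u}{12}$ ($W{\left(u,k \right)} = u \frac{1}{4} + u \frac{1}{3} = \frac{u}{4} + \frac{u}{3} = \frac{7 u}{12}$)
$19 W{\left(4,-1 - -5 \right)} \left(-16\right) = 19 \cdot \frac{7}{12} \cdot 4 \left(-16\right) = 19 \cdot \frac{7}{3} \left(-16\right) = \frac{133}{3} \left(-16\right) = - \frac{2128}{3}$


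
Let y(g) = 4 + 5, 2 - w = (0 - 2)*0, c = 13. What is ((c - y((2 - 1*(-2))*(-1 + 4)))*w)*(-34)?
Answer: -272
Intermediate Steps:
w = 2 (w = 2 - (0 - 2)*0 = 2 - (-2)*0 = 2 - 1*0 = 2 + 0 = 2)
y(g) = 9
((c - y((2 - 1*(-2))*(-1 + 4)))*w)*(-34) = ((13 - 1*9)*2)*(-34) = ((13 - 9)*2)*(-34) = (4*2)*(-34) = 8*(-34) = -272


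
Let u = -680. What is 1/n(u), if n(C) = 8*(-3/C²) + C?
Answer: -57800/39304003 ≈ -0.0014706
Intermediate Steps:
n(C) = C - 24/C² (n(C) = 8*(-3/C²) + C = -24/C² + C = C - 24/C²)
1/n(u) = 1/(-680 - 24/(-680)²) = 1/(-680 - 24*1/462400) = 1/(-680 - 3/57800) = 1/(-39304003/57800) = -57800/39304003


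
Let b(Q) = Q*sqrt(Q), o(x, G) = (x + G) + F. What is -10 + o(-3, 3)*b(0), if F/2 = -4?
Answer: -10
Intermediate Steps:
F = -8 (F = 2*(-4) = -8)
o(x, G) = -8 + G + x (o(x, G) = (x + G) - 8 = (G + x) - 8 = -8 + G + x)
b(Q) = Q**(3/2)
-10 + o(-3, 3)*b(0) = -10 + (-8 + 3 - 3)*0**(3/2) = -10 - 8*0 = -10 + 0 = -10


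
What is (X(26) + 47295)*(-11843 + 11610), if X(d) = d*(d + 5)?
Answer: -11207533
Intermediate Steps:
X(d) = d*(5 + d)
(X(26) + 47295)*(-11843 + 11610) = (26*(5 + 26) + 47295)*(-11843 + 11610) = (26*31 + 47295)*(-233) = (806 + 47295)*(-233) = 48101*(-233) = -11207533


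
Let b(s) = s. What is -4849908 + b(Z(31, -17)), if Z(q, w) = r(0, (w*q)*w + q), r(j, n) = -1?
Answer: -4849909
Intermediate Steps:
Z(q, w) = -1
-4849908 + b(Z(31, -17)) = -4849908 - 1 = -4849909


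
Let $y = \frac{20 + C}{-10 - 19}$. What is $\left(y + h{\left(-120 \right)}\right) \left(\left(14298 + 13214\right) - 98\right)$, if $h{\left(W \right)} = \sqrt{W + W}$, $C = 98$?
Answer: $- \frac{3234852}{29} + 109656 i \sqrt{15} \approx -1.1155 \cdot 10^{5} + 4.247 \cdot 10^{5} i$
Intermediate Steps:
$h{\left(W \right)} = \sqrt{2} \sqrt{W}$ ($h{\left(W \right)} = \sqrt{2 W} = \sqrt{2} \sqrt{W}$)
$y = - \frac{118}{29}$ ($y = \frac{20 + 98}{-10 - 19} = \frac{118}{-29} = 118 \left(- \frac{1}{29}\right) = - \frac{118}{29} \approx -4.069$)
$\left(y + h{\left(-120 \right)}\right) \left(\left(14298 + 13214\right) - 98\right) = \left(- \frac{118}{29} + \sqrt{2} \sqrt{-120}\right) \left(\left(14298 + 13214\right) - 98\right) = \left(- \frac{118}{29} + \sqrt{2} \cdot 2 i \sqrt{30}\right) \left(27512 - 98\right) = \left(- \frac{118}{29} + 4 i \sqrt{15}\right) 27414 = - \frac{3234852}{29} + 109656 i \sqrt{15}$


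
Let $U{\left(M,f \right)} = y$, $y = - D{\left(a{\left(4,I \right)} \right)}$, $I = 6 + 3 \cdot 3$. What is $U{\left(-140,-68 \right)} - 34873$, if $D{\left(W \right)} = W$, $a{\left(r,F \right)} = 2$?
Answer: $-34875$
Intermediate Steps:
$I = 15$ ($I = 6 + 9 = 15$)
$y = -2$ ($y = \left(-1\right) 2 = -2$)
$U{\left(M,f \right)} = -2$
$U{\left(-140,-68 \right)} - 34873 = -2 - 34873 = -34875$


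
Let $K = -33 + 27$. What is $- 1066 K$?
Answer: $6396$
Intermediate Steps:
$K = -6$
$- 1066 K = \left(-1066\right) \left(-6\right) = 6396$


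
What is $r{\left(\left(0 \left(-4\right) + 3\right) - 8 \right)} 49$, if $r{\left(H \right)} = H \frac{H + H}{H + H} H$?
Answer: $1225$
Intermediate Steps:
$r{\left(H \right)} = H^{2}$ ($r{\left(H \right)} = H \frac{2 H}{2 H} H = H 2 H \frac{1}{2 H} H = H 1 H = H H = H^{2}$)
$r{\left(\left(0 \left(-4\right) + 3\right) - 8 \right)} 49 = \left(\left(0 \left(-4\right) + 3\right) - 8\right)^{2} \cdot 49 = \left(\left(0 + 3\right) - 8\right)^{2} \cdot 49 = \left(3 - 8\right)^{2} \cdot 49 = \left(-5\right)^{2} \cdot 49 = 25 \cdot 49 = 1225$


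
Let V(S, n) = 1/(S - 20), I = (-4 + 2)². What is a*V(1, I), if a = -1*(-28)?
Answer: -28/19 ≈ -1.4737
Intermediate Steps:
I = 4 (I = (-2)² = 4)
V(S, n) = 1/(-20 + S)
a = 28
a*V(1, I) = 28/(-20 + 1) = 28/(-19) = 28*(-1/19) = -28/19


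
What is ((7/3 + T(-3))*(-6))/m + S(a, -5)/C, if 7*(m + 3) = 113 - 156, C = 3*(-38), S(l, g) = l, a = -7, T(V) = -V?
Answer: 203/57 ≈ 3.5614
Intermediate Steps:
C = -114
m = -64/7 (m = -3 + (113 - 156)/7 = -3 + (⅐)*(-43) = -3 - 43/7 = -64/7 ≈ -9.1429)
((7/3 + T(-3))*(-6))/m + S(a, -5)/C = ((7/3 - 1*(-3))*(-6))/(-64/7) - 7/(-114) = ((7*(⅓) + 3)*(-6))*(-7/64) - 7*(-1/114) = ((7/3 + 3)*(-6))*(-7/64) + 7/114 = ((16/3)*(-6))*(-7/64) + 7/114 = -32*(-7/64) + 7/114 = 7/2 + 7/114 = 203/57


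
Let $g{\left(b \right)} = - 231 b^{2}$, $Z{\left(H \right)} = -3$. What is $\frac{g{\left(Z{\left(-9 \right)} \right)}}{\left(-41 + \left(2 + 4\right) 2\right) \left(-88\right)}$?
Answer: $- \frac{189}{232} \approx -0.81466$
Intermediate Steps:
$\frac{g{\left(Z{\left(-9 \right)} \right)}}{\left(-41 + \left(2 + 4\right) 2\right) \left(-88\right)} = \frac{\left(-231\right) \left(-3\right)^{2}}{\left(-41 + \left(2 + 4\right) 2\right) \left(-88\right)} = \frac{\left(-231\right) 9}{\left(-41 + 6 \cdot 2\right) \left(-88\right)} = - \frac{2079}{\left(-41 + 12\right) \left(-88\right)} = - \frac{2079}{\left(-29\right) \left(-88\right)} = - \frac{2079}{2552} = \left(-2079\right) \frac{1}{2552} = - \frac{189}{232}$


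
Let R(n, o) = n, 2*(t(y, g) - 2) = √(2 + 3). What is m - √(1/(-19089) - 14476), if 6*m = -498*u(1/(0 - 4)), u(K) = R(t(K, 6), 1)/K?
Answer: 664 + 166*√5 - I*√586100946165/6363 ≈ 1035.2 - 120.32*I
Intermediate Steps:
t(y, g) = 2 + √5/2 (t(y, g) = 2 + √(2 + 3)/2 = 2 + √5/2)
u(K) = (2 + √5/2)/K
m = 664 + 166*√5 (m = (-249*(4 + √5)/(1/(0 - 4)))/6 = (-249*(4 + √5)/(1/(-4)))/6 = (-249*(4 + √5)/(-¼))/6 = (-249*(-4)*(4 + √5))/6 = (-498*(-8 - 2*√5))/6 = (3984 + 996*√5)/6 = 664 + 166*√5 ≈ 1035.2)
m - √(1/(-19089) - 14476) = (664 + 166*√5) - √(1/(-19089) - 14476) = (664 + 166*√5) - √(-1/19089 - 14476) = (664 + 166*√5) - √(-276332365/19089) = (664 + 166*√5) - I*√586100946165/6363 = 664 + 166*√5 - I*√586100946165/6363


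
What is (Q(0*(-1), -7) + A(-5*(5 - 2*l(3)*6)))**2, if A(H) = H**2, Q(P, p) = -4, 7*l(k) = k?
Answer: 29241/2401 ≈ 12.179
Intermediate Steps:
l(k) = k/7
(Q(0*(-1), -7) + A(-5*(5 - 2*l(3)*6)))**2 = (-4 + (-5*(5 - 2*3/7*6))**2)**2 = (-4 + (-5*(5 - 6/7*6))**2)**2 = (-4 + (-5*(5 - 36/7))**2)**2 = (-4 + (-5*(-1/7))**2)**2 = (-4 + (5/7)**2)**2 = (-4 + 25/49)**2 = (-171/49)**2 = 29241/2401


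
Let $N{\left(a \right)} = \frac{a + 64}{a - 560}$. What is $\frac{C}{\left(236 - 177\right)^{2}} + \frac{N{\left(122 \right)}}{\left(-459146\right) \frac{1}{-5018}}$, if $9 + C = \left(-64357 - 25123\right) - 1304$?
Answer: $- \frac{1521855110096}{58337483749} \approx -26.087$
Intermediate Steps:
$N{\left(a \right)} = \frac{64 + a}{-560 + a}$
$C = -90793$ ($C = -9 - 90784 = -90793$)
$\frac{C}{\left(236 - 177\right)^{2}} + \frac{N{\left(122 \right)}}{\left(-459146\right) \frac{1}{-5018}} = - \frac{90793}{\left(236 - 177\right)^{2}} + \frac{\frac{1}{-560 + 122} \left(64 + 122\right)}{\left(-459146\right) \frac{1}{-5018}} = - \frac{90793}{59^{2}} + \frac{\frac{1}{-438} \cdot 186}{\left(-459146\right) \left(- \frac{1}{5018}\right)} = - \frac{90793}{3481} + \frac{\left(- \frac{1}{438}\right) 186}{\frac{229573}{2509}} = \left(-90793\right) \frac{1}{3481} - \frac{77779}{16758829} = - \frac{90793}{3481} - \frac{77779}{16758829} = - \frac{1521855110096}{58337483749}$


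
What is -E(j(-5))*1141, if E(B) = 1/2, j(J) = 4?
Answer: -1141/2 ≈ -570.50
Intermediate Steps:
E(B) = ½
-E(j(-5))*1141 = -1*½*1141 = -½*1141 = -1141/2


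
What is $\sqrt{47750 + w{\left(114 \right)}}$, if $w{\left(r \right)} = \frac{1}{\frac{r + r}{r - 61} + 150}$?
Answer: $\frac{\sqrt{3193505344434}}{8178} \approx 218.52$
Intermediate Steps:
$w{\left(r \right)} = \frac{1}{150 + \frac{2 r}{-61 + r}}$ ($w{\left(r \right)} = \frac{1}{\frac{2 r}{-61 + r} + 150} = \frac{1}{150 + \frac{2 r}{-61 + r}}$)
$\sqrt{47750 + w{\left(114 \right)}} = \sqrt{47750 + \frac{-61 + 114}{2 \left(-4575 + 76 \cdot 114\right)}} = \sqrt{47750 + \frac{1}{2} \frac{1}{-4575 + 8664} \cdot 53} = \sqrt{47750 + \frac{1}{2} \cdot \frac{1}{4089} \cdot 53} = \sqrt{47750 + \frac{53}{8178}} = \sqrt{\frac{390499553}{8178}} = \frac{\sqrt{3193505344434}}{8178}$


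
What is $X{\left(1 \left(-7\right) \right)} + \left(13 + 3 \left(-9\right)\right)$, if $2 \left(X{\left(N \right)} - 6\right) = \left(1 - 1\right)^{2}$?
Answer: $-8$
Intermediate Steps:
$X{\left(N \right)} = 6$ ($X{\left(N \right)} = 6 + \frac{\left(1 - 1\right)^{2}}{2} = 6 + \frac{0^{2}}{2} = 6 + \frac{1}{2} \cdot 0 = 6 + 0 = 6$)
$X{\left(1 \left(-7\right) \right)} + \left(13 + 3 \left(-9\right)\right) = 6 + \left(13 + 3 \left(-9\right)\right) = 6 + \left(13 - 27\right) = 6 - 14 = -8$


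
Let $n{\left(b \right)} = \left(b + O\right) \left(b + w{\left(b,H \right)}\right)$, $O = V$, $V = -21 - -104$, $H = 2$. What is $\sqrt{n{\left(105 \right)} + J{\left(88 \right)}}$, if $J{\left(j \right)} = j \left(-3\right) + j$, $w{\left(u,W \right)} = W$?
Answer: $2 \sqrt{4985} \approx 141.21$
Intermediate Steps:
$V = 83$ ($V = -21 + 104 = 83$)
$O = 83$
$n{\left(b \right)} = \left(2 + b\right) \left(83 + b\right)$ ($n{\left(b \right)} = \left(b + 83\right) \left(b + 2\right) = \left(83 + b\right) \left(2 + b\right) = \left(2 + b\right) \left(83 + b\right)$)
$J{\left(j \right)} = - 2 j$ ($J{\left(j \right)} = - 3 j + j = - 2 j$)
$\sqrt{n{\left(105 \right)} + J{\left(88 \right)}} = \sqrt{\left(166 + 105^{2} + 85 \cdot 105\right) - 176} = \sqrt{\left(166 + 11025 + 8925\right) - 176} = \sqrt{20116 - 176} = \sqrt{19940} = 2 \sqrt{4985}$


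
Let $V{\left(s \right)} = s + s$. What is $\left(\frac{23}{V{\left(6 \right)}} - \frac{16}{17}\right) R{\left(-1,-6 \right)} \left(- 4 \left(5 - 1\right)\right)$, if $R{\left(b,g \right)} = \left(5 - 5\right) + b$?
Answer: $\frac{796}{51} \approx 15.608$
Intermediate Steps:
$V{\left(s \right)} = 2 s$
$R{\left(b,g \right)} = b$ ($R{\left(b,g \right)} = 0 + b = b$)
$\left(\frac{23}{V{\left(6 \right)}} - \frac{16}{17}\right) R{\left(-1,-6 \right)} \left(- 4 \left(5 - 1\right)\right) = \left(\frac{23}{2 \cdot 6} - \frac{16}{17}\right) \left(-1\right) \left(- 4 \left(5 - 1\right)\right) = \left(\frac{23}{12} - \frac{16}{17}\right) \left(-1\right) \left(\left(-4\right) 4\right) = \left(23 \cdot \frac{1}{12} - \frac{16}{17}\right) \left(-1\right) \left(-16\right) = \left(\frac{23}{12} - \frac{16}{17}\right) \left(-1\right) \left(-16\right) = \frac{199}{204} \left(-1\right) \left(-16\right) = \left(- \frac{199}{204}\right) \left(-16\right) = \frac{796}{51}$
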